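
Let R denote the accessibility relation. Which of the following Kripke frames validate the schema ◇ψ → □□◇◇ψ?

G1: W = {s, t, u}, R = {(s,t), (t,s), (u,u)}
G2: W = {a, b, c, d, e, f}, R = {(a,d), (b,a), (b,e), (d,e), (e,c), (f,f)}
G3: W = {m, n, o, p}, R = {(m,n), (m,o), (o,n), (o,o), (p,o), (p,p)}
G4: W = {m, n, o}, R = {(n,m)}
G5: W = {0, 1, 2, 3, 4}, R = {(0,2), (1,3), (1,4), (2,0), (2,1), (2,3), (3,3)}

G4

The schema corresponds to a generalized confluence (Geach) condition: ∀x ∀y ∀z ((xRy ∧ xR²z) → ∃w (y = w ∧ zR²w)).
G1: fails — sRt, sR²s but no w with t=w and sR²w.
G2: fails — aRd, aR²e but no w with d=w and eR²w.
G3: fails — mRn, mR²n but no w with n=w and nR²w.
G4: satisfies the condition.
G5: fails — 0R2, 0R²0 but no w with 2=w and 0R²w.
Valid on: G4.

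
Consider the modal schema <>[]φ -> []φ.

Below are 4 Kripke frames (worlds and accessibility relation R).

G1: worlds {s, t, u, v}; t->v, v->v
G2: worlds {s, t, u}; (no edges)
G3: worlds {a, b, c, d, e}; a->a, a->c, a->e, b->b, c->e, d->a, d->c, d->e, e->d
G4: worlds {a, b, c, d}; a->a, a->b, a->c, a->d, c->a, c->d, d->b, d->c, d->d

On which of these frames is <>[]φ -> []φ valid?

G1, G2

This is the axiom for the Euclidean property; its first-order frame correspondent is forall x forall y forall z (Rxy & Rxz -> Ryz).
G1: holds.
G2: holds.
G3: fails — Rae and Rae but not Ree.
G4: fails — Rab and Rab but not Rbb.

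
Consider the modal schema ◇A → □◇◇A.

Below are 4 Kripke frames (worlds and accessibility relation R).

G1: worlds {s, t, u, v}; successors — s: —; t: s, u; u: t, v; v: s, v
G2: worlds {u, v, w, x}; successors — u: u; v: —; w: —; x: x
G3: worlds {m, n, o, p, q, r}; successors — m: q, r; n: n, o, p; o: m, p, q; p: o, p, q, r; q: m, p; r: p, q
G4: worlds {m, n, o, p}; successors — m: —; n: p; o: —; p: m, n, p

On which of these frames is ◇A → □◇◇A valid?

This is the axiom for a generalized confluence (Geach) condition; its first-order frame correspondent is ∀x ∀y ∀z ((xRy ∧ xRz) → ∃w (y = w ∧ zR²w)).
G1: fails — tRs, tRs but no w with s=w and sR²w.
G2: ✓.
G3: fails — nRn, nRo but no w with n=w and oR²w.
G4: fails — pRm, pRm but no w with m=w and mR²w.
Valid on: G2.

G2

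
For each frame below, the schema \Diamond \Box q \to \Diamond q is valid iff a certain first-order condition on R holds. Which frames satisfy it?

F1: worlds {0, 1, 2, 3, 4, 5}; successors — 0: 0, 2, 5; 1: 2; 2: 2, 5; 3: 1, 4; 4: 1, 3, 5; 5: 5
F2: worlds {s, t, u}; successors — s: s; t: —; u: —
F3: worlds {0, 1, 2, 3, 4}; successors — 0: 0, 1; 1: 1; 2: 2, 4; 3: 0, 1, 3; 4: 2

Frame correspondent (Sahlqvist): \forall x \forall y (xRy \to \exists w (yRw \wedge xRw)) — i.e. a generalized confluence (Geach) condition.
F1: fails — 3R1 but no w with 1Rw and 3Rw.
F2: holds.
F3: holds.
Valid on: F2, F3.

F2, F3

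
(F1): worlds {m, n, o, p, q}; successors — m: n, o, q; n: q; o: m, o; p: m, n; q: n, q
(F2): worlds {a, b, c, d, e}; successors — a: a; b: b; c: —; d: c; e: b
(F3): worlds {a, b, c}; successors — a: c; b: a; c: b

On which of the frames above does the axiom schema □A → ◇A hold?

The schema corresponds to seriality: ∀x ∃y Rxy.
(F1): ✓.
(F2): fails — world c has no successor.
(F3): ✓.

(F1), (F3)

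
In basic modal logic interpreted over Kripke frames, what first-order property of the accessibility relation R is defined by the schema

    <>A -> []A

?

This is the CD axiom.
Its frame correspondent is partial functionality — forall x forall y forall z (Rxy & Rxz -> y = z).

partial functionality: forall x forall y forall z (Rxy & Rxz -> y = z)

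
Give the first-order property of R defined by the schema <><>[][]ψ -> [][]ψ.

forall x forall y forall z ((x R^2 y & x R^2 z) -> exists w (y R^2 w & z = w))

This is a Sahlqvist (Geach-type) schema ◇^2□^2ψ → □^2◇^0ψ.
Minimal-valuation argument: fix x; take any y with xR^2y and any z with xR^2z. Set V(ψ) to the set of worlds R-reachable from y in exactly 2 steps. Then □^2ψ holds at y, so the antecedent holds at x; validity forces ◇^0ψ at z, giving a w with zR^0w and yR^2w.
First-order correspondent: forall x forall y forall z ((x R^2 y & x R^2 z) -> exists w (y R^2 w & z = w)).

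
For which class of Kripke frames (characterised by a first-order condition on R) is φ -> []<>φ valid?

Suppose φ→□◇φ is valid. Take Rxy and set V(φ)={x}. Then φ at x, so □◇φ at x, so ◇φ at y, so some z with Ryz has φ; z=x, i.e. Ryx.

Symmetry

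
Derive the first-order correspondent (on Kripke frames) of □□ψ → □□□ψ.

This is a Sahlqvist (Geach-type) schema ◇^0□^2ψ → □^3◇^0ψ.
Minimal-valuation argument: fix x; take any y with xR^0y and any z with xR^3z. Set V(ψ) to the set of worlds R-reachable from y in exactly 2 steps. Then □^2ψ holds at y, so the antecedent holds at x; validity forces ◇^0ψ at z, giving a w with zR^0w and yR^2w.
First-order correspondent: ∀x ∀z (xR³z → ∃w (xR²w ∧ z = w)).

∀x ∀z (xR³z → ∃w (xR²w ∧ z = w))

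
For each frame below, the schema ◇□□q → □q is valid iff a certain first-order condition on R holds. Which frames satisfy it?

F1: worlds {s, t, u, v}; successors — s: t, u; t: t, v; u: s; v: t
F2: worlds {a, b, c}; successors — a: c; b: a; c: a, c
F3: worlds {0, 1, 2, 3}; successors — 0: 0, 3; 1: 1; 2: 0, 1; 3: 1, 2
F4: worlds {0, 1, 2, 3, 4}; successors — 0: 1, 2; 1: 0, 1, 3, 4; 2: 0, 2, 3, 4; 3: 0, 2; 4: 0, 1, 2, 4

F2, F4

The schema corresponds to a generalized confluence (Geach) condition: ∀x ∀y ∀z ((xRy ∧ xRz) → ∃w (yR²w ∧ z = w)).
F1: fails — sRt, sRu but no w with tR²w and u=w.
F2: condition met.
F3: fails — 0R3, 0R3 but no w with 3R²w and 3=w.
F4: condition met.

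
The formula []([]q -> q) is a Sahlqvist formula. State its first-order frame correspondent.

shift-reflexivity

Suppose □(□q→q) is valid. Take Rxy and set V(q)={w : Ryw}. Then at y, □q holds; since □(□q→q) at x, □q→q at y, so q at y, i.e. Ryy.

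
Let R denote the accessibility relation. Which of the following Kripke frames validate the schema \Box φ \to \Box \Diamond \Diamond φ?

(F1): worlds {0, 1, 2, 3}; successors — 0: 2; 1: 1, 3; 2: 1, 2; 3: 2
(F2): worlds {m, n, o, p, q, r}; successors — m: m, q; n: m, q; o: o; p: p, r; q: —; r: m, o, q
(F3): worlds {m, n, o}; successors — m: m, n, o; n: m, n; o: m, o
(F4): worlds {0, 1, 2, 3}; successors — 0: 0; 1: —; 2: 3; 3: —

Frame correspondent (Sahlqvist): \forall x \forall z (xRz \to \exists w (xRw \wedge z R^2 w)) — i.e. a generalized confluence (Geach) condition.
(F1): ✓.
(F2): fails — mRq but no w with mRw and qR²w.
(F3): ✓.
(F4): fails — 2R3 but no w with 2Rw and 3R²w.
Valid on: (F1), (F3).

(F1), (F3)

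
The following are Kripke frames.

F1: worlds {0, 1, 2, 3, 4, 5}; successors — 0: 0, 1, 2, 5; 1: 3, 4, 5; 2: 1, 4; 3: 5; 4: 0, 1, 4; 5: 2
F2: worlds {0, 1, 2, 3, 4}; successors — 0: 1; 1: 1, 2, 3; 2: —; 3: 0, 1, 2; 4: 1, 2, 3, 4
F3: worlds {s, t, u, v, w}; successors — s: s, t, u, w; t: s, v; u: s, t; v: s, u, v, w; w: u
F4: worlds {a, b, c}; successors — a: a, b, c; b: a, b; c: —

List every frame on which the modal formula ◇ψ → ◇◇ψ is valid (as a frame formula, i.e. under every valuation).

F4

Frame correspondent (Sahlqvist): ∀x ∀y (xRy → ∃w (y = w ∧ xR²w)) — i.e. a generalized confluence (Geach) condition.
F1: fails — 1R3 but no w with 3=w and 1R²w.
F2: fails — 3R0 but no w with 0=w and 3R²w.
F3: fails — wRu but no w* with u=w* and wR²w*.
F4: ✓.
Valid on: F4.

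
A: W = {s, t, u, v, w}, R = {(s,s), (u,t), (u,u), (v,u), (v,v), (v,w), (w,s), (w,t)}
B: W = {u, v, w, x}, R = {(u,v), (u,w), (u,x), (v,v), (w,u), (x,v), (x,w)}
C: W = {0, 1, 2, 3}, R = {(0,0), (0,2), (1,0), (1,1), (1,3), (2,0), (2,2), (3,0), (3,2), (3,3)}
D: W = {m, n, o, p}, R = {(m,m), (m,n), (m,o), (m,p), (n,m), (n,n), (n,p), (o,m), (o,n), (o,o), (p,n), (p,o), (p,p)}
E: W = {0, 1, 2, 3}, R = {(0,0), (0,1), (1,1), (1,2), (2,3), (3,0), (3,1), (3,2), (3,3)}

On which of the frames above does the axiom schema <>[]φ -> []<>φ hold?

Frame correspondent (Sahlqvist): forall x forall y forall z (Rxy & Rxz -> exists w (Ryw & Rzw)) — i.e. convergence.
A: fails — Rut and Rut but t and t have no common successor.
B: fails — Ruv and Ruw but v and w have no common successor.
C: satisfies the condition.
D: satisfies the condition.
E: fails — R12 and R11 but 2 and 1 have no common successor.

C, D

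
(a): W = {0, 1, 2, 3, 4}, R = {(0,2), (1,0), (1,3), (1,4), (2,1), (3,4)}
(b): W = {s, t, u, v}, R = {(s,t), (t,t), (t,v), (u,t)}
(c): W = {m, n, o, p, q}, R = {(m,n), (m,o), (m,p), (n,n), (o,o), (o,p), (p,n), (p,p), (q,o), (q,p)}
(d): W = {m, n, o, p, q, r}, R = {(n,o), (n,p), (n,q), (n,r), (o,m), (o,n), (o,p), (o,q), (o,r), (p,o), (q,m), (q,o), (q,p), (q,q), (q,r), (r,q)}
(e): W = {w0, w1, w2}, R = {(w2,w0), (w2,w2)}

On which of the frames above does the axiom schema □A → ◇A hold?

(c)

The schema corresponds to seriality: ∀x ∃y Rxy.
(a): fails — world 4 has no successor.
(b): fails — world v has no successor.
(c): ✓.
(d): fails — world m has no successor.
(e): fails — world w0 has no successor.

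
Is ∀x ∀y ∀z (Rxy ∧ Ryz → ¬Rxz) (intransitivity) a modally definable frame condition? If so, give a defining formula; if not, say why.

No — not modally definable

Any modally definable frame class is closed under surjective bounded morphisms.
The 3-cycle (worlds s,t,u with s→t→u→s) is intransitive. Mapping every world to a single reflexive point • is a surjective bounded morphism; the reflexive point is not intransitive (R••∧R•• but R••).
So no modal formula (or set of formulas) defines exactly the intransitive frames.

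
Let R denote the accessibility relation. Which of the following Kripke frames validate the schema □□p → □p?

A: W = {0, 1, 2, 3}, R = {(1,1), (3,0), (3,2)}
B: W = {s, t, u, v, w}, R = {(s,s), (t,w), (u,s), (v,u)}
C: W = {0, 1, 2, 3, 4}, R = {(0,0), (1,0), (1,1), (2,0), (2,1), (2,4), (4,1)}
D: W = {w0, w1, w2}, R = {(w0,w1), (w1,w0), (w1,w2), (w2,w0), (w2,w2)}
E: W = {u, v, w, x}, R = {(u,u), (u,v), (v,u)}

The schema corresponds to density: ∀x ∀y (Rxy → ∃z (Rxz ∧ Rzy)).
A: fails — R32 but no z with R3z and Rz2.
B: fails — Rvu but no z with Rvz and Rzu.
C: fails — R24 but no z with R2z and Rz4.
D: fails — Rw0w1 but no z with Rw0z and Rzw1.
E: satisfies the condition.
Valid on: E.

E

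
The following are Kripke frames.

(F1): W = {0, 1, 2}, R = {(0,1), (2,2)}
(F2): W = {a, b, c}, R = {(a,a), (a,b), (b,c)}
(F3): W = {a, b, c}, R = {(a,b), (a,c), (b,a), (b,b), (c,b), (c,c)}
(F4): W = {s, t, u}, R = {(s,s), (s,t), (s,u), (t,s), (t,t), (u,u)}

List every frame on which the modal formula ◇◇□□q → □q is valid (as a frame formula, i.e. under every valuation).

Frame correspondent (Sahlqvist): ∀x ∀y ∀z ((xR²y ∧ xRz) → ∃w (yR²w ∧ z = w)) — i.e. a generalized confluence (Geach) condition.
(F1): satisfies the condition.
(F2): fails — aR²b, aRa but no w with bR²w and a=w.
(F3): satisfies the condition.
(F4): fails — sR²u, sRs but no w with uR²w and s=w.

(F1), (F3)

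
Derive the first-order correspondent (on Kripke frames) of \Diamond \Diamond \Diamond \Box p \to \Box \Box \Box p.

\forall x \forall y \forall z ((x R^3 y \wedge x R^3 z) \to \exists w (yRw \wedge z = w))

This is a Sahlqvist (Geach-type) schema ◇^3□^1p → □^3◇^0p.
Minimal-valuation argument: fix x; take any y with xR^3y and any z with xR^3z. Set V(p) to the set of worlds R-reachable from y in exactly 1 step. Then □^1p holds at y, so the antecedent holds at x; validity forces ◇^0p at z, giving a w with zR^0w and yR^1w.
First-order correspondent: \forall x \forall y \forall z ((x R^3 y \wedge x R^3 z) \to \exists w (yRw \wedge z = w)).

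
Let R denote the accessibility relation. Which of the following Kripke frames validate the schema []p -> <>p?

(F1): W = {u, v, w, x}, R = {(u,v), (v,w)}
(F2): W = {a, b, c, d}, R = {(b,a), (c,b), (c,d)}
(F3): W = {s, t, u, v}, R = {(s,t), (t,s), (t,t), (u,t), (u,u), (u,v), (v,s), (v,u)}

The schema corresponds to seriality: forall x exists y Rxy.
(F1): fails — world w has no successor.
(F2): fails — world a has no successor.
(F3): ✓.

(F3)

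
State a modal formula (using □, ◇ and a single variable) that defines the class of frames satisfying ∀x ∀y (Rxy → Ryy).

□(□p → p)

This is shift-reflexivity; the standard corresponding axiom is T□: □(□p → p).
Suppose □(□p→p) is valid. Take Rxy and set V(p)={w : Ryw}. Then at y, □p holds; since □(□p→p) at x, □p→p at y, so p at y, i.e. Ryy.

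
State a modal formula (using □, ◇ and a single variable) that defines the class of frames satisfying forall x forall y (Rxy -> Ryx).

A defining formula is q → □◇q (the B axiom).
Suppose q→□◇q is valid. Take Rxy and set V(q)={x}. Then q at x, so □◇q at x, so ◇q at y, so some z with Ryz has q; z=x, i.e. Ryx.

q → □◇q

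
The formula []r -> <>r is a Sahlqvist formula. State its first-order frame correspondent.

Suppose □r→◇r is valid. At any x set V(r)=W. Then □r at x, so ◇r at x, so x has a successor.

Seriality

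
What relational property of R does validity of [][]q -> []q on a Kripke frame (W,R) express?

Suppose □□q→□q is valid. Take Rxy and set V(q)={w : xR²w}. Then □□q at x, so □q at x, so q at y, i.e. ∃z(Rxz∧Rzy).

density: forall x forall y (Rxy -> exists z (Rxz & Rzy))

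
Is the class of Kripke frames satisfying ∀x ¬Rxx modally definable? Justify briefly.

Modal frame validity is preserved under surjective bounded morphisms.
The 5-cycle (worlds s,t,u,v,w with s→t→u→v→w→s) is irreflexive, and the map sending every world to a single reflexive point • is a surjective bounded morphism (forth: every edge maps to (•,•); back: every world has a successor). So any modal formula valid on the 5-cycle is also valid on the reflexive point, which is not irreflexive.
So the class is not modally definable.

Not definable by any modal formula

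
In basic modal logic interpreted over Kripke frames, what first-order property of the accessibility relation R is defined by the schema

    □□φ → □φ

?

Density

Suppose □□φ→□φ is valid. Take Rxy and set V(φ)={w : xR²w}. Then □□φ at x, so □φ at x, so φ at y, i.e. ∃z(Rxz∧Rzy).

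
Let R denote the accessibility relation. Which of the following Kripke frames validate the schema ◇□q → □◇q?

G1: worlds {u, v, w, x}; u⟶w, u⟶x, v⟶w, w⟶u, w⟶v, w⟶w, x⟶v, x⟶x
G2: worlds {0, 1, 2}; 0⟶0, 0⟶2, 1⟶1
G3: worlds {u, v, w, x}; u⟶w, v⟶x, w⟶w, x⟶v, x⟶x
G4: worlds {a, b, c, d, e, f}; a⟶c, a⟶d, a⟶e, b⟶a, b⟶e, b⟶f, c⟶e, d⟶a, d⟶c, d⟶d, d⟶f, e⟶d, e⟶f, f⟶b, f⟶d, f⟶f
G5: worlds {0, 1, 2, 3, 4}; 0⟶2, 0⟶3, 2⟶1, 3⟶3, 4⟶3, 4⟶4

Frame correspondent (Sahlqvist): ∀x ∀y ∀z (Rxy ∧ Rxz → ∃w (Ryw ∧ Rzw)) — i.e. convergence.
G1: fails — Rxx and Rxv but x and v have no common successor.
G2: fails — R00 and R02 but 0 and 2 have no common successor.
G3: condition met.
G4: fails — Rae and Rac but e and c have no common successor.
G5: fails — R02 and R03 but 2 and 3 have no common successor.

G3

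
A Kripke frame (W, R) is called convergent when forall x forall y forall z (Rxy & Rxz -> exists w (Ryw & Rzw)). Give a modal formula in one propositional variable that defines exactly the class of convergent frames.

The condition is convergence. The .2 schema ◇□ψ → □◇ψ defines it.

◇□ψ → □◇ψ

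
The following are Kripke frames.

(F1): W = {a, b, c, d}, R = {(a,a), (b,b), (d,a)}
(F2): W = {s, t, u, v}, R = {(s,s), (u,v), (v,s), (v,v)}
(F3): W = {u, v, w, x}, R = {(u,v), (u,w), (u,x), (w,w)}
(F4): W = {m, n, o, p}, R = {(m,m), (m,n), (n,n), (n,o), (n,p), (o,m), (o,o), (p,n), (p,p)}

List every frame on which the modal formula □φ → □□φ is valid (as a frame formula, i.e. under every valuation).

The schema corresponds to transitivity: ∀x ∀y ∀z (Rxy ∧ Ryz → Rxz).
(F1): condition met.
(F2): fails — Ruv and Rvs but not Rus.
(F3): condition met.
(F4): fails — Rom and Rmn but not Ron.
Valid on: (F1), (F3).

(F1), (F3)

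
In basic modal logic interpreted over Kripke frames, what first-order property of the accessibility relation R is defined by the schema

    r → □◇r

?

Symmetry

This is the B axiom.
It corresponds to symmetry: ∀x ∀y (Rxy → Ryx).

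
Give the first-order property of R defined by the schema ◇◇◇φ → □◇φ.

∀x ∀y ∀z ((xR³y ∧ xRz) → ∃w (y = w ∧ zRw))

This is a Sahlqvist (Geach-type) schema ◇^3□^0φ → □^1◇^1φ.
Minimal-valuation argument: fix x; take any y with xR^3y and any z with xR^1z. Set V(φ) to the set of worlds R-reachable from y in exactly 0 steps. Then □^0φ holds at y, so the antecedent holds at x; validity forces ◇^1φ at z, giving a w with zR^1w and yR^0w.
First-order correspondent: ∀x ∀y ∀z ((xR³y ∧ xRz) → ∃w (y = w ∧ zRw)).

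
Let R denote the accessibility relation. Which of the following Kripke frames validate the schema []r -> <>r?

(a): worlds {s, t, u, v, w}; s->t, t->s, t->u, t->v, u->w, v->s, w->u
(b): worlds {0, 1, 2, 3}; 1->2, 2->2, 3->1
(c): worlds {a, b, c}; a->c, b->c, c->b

(a), (c)

Frame correspondent (Sahlqvist): forall x exists y Rxy — i.e. seriality.
(a): ✓.
(b): fails — world 0 has no successor.
(c): ✓.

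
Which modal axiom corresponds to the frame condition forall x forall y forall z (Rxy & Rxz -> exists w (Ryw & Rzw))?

The condition is convergence. The .2 schema ◇□p → □◇p defines it.
Suppose ◇□p→□◇p is valid. Take Rxy, Rxz and set V(p)={w : Ryw}. Then □p at y so ◇□p at x, so □◇p at x, so ◇p at z, giving w with Rzw and Ryw.

◇□p → □◇p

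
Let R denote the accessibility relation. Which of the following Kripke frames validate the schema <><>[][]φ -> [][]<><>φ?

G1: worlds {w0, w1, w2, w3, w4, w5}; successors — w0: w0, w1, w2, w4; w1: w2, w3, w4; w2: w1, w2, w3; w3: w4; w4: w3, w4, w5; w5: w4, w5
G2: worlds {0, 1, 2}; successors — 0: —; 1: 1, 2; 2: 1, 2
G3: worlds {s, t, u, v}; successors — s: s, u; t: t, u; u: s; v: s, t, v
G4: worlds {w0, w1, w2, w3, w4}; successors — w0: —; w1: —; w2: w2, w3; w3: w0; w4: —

This is the axiom for a generalized confluence (Geach) condition; its first-order frame correspondent is forall x forall y forall z ((x R^2 y & x R^2 z) -> exists w (y R^2 w & z R^2 w)).
G1: condition met.
G2: condition met.
G3: condition met.
G4: fails — w2R²w0, w2R²w0 but no w with w0R²w and w0R²w.

G1, G2, G3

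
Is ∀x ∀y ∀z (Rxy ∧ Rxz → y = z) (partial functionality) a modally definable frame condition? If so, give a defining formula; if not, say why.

This is a Sahlqvist condition; the CD axiom ◇p → □p defines it.
Suppose ◇p→□p is valid. Take Rxy, Rxz and set V(p)={y}. Then ◇p at x, so □p at x, so p at z, i.e. z=y.

Definable; ◇p → □p defines it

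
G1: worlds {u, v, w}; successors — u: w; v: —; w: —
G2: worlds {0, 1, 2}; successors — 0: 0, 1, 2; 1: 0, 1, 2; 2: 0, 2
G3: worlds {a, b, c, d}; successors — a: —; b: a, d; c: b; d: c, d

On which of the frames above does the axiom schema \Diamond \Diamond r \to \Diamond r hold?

This is the axiom for transitivity; its first-order frame correspondent is \forall x \forall y \forall z (Rxy \wedge Ryz \to Rxz).
G1: holds.
G2: fails — R20 and R01 but not R21.
G3: fails — Rdc and Rcb but not Rdb.

G1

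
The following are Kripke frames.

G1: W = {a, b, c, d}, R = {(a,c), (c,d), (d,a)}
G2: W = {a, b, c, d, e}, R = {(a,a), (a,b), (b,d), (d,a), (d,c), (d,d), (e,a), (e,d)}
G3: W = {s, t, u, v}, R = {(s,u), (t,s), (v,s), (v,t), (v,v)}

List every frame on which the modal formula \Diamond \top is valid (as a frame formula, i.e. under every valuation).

Frame correspondent (Sahlqvist): \forall x \exists y Rxy — i.e. seriality.
G1: fails — world b has no successor.
G2: fails — world c has no successor.
G3: fails — world u has no successor.
Valid on no frame.

none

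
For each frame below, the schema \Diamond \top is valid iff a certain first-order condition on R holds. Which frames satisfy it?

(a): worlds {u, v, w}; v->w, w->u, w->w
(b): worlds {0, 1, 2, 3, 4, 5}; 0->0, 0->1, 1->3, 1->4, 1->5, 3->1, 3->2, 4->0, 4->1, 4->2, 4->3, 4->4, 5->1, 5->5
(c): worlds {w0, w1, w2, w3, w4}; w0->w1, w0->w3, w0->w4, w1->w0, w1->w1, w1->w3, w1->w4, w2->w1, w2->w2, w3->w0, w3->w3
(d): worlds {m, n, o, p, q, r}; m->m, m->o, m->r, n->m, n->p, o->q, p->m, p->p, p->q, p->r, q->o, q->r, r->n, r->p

This is the axiom for seriality; its first-order frame correspondent is \forall x \exists y Rxy.
(a): fails — world u has no successor.
(b): fails — world 2 has no successor.
(c): fails — world w4 has no successor.
(d): satisfies the condition.
Valid on: (d).

(d)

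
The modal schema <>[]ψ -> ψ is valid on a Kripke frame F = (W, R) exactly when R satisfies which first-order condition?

symmetry

This is a form of the B axiom.
Its frame correspondent is symmetry — forall x forall y (Rxy -> Ryx).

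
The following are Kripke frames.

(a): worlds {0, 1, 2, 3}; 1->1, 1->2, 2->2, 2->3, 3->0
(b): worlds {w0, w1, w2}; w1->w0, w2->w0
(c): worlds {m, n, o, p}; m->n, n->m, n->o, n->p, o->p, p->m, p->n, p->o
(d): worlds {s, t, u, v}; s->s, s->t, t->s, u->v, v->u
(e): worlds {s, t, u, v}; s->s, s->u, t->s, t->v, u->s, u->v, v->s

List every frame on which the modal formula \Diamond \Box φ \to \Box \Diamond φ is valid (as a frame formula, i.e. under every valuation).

Frame correspondent (Sahlqvist): \forall x \forall y \forall z (Rxy \wedge Rxz \to \exists w (Ryw \wedge Rzw)) — i.e. convergence.
(a): fails — R23 and R22 but 3 and 2 have no common successor.
(b): fails — Rw1w0 and Rw1w0 but w0 and w0 have no common successor.
(c): fails — Rno and Rnm but o and m have no common successor.
(d): holds.
(e): holds.
Valid on: (d), (e).

(d), (e)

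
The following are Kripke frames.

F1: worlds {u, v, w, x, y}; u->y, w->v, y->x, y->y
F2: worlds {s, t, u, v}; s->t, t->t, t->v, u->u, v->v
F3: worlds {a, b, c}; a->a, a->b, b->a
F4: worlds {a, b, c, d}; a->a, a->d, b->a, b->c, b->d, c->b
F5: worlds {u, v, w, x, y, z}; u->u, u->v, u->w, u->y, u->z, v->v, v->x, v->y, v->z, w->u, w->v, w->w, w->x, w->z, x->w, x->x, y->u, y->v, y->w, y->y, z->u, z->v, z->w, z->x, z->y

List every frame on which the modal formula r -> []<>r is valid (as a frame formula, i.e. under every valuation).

Frame correspondent (Sahlqvist): forall x forall y (Rxy -> Ryx) — i.e. symmetry.
F1: fails — Ryx but not Rxy.
F2: fails — Rtv but not Rvt.
F3: satisfies the condition.
F4: fails — Rba but not Rab.
F5: fails — Ruv but not Rvu.
Valid on: F3.

F3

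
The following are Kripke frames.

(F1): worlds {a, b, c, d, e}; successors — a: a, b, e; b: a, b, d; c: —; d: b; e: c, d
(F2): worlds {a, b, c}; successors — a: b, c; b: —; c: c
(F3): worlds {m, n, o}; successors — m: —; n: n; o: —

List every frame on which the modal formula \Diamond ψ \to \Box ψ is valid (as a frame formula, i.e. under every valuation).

This is the axiom for partial functionality; its first-order frame correspondent is \forall x \forall y \forall z (Rxy \wedge Rxz \to y = z).
(F1): fails — a sees both a and b.
(F2): fails — a sees both b and c.
(F3): condition met.
Valid on: (F3).

(F3)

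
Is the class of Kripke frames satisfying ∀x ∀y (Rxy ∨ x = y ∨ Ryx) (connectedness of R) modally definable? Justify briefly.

No

Modal frame validity is preserved under disjoint unions.
Take 2 disjoint single-world reflexive frames: each is trivially connected, but their disjoint union has 2 worlds with no edge between distinct components, so it is not connected.
So the class is not modally definable.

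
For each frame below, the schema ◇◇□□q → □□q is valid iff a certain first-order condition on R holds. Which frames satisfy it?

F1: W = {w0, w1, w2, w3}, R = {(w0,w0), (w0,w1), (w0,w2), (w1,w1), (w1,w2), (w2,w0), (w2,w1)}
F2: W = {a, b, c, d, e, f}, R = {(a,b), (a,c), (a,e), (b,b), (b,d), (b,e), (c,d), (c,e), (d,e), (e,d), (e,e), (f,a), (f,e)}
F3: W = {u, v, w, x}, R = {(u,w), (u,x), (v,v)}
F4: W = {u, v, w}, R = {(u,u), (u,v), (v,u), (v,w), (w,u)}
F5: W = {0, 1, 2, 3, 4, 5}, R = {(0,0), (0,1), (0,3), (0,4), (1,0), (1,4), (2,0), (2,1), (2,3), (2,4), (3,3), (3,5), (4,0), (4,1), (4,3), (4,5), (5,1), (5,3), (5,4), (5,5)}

F1, F3

The schema corresponds to a generalized confluence (Geach) condition: ∀x ∀y ∀z ((xR²y ∧ xR²z) → ∃w (yR²w ∧ z = w)).
F1: holds.
F2: fails — aR²d, aR²b but no w with dR²w and b=w.
F3: holds.
F4: fails — uR²v, uR²w but no t with vR²t and w=t.
F5: fails — 0R²3, 0R²0 but no w with 3R²w and 0=w.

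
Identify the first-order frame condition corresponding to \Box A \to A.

reflexivity: \forall x Rxx

This is the T axiom.
It corresponds to reflexivity: \forall x Rxx.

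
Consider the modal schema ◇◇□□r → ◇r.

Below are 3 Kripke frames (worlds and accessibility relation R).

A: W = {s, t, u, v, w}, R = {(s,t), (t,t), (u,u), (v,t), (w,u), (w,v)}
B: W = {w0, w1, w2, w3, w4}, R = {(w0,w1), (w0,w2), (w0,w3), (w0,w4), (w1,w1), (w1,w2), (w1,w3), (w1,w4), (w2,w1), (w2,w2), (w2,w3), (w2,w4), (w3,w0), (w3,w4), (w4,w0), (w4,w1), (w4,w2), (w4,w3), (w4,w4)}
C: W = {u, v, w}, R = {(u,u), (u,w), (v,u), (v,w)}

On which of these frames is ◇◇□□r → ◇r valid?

B

This is the axiom for a generalized confluence (Geach) condition; its first-order frame correspondent is ∀x ∀y (xR²y → ∃w (yR²w ∧ xRw)).
A: fails — wR²t but no w* with tR²w* and wRw*.
B: satisfies the condition.
C: fails — uR²w but no t with wR²t and uRt.
Valid on: B.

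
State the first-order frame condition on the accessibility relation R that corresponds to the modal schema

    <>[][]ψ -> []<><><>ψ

forall x forall y forall z ((xRy & xRz) -> exists w (y R^2 w & z R^3 w))

This is a Sahlqvist (Geach-type) schema ◇^1□^2ψ → □^1◇^3ψ.
Minimal-valuation argument: fix x; take any y with xR^1y and any z with xR^1z. Set V(ψ) to the set of worlds R-reachable from y in exactly 2 steps. Then □^2ψ holds at y, so the antecedent holds at x; validity forces ◇^3ψ at z, giving a w with zR^3w and yR^2w.
First-order correspondent: forall x forall y forall z ((xRy & xRz) -> exists w (y R^2 w & z R^3 w)).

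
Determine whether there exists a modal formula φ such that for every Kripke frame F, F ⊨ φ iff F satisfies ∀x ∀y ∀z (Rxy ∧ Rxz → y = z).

This is a Sahlqvist condition; the CD axiom ◇p → □p defines it.
Suppose ◇p→□p is valid. Take Rxy, Rxz and set V(p)={y}. Then ◇p at x, so □p at x, so p at z, i.e. z=y.

Definable; ◇p → □p defines it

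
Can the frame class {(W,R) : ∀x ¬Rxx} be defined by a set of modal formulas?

Modal frame validity is preserved under surjective bounded morphisms.
The 2-cycle (worlds 0,1 with 0→1→0) is irreflexive, and the map sending every world to a single reflexive point • is a surjective bounded morphism (forth: every edge maps to (•,•); back: every world has a successor). So any modal formula valid on the 2-cycle is also valid on the reflexive point, which is not irreflexive.
So no modal formula (or set of formulas) defines exactly the irreflexive frames.

Not definable by any modal formula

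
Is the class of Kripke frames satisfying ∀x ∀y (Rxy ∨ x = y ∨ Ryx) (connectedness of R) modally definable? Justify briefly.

Modal frame validity is preserved under disjoint unions.
Take 3 disjoint single-world reflexive frames: each is trivially connected, but their disjoint union has 3 worlds with no edge between distinct components, so it is not connected.
So no modal formula (or set of formulas) defines exactly the connected frames.

Not definable by any modal formula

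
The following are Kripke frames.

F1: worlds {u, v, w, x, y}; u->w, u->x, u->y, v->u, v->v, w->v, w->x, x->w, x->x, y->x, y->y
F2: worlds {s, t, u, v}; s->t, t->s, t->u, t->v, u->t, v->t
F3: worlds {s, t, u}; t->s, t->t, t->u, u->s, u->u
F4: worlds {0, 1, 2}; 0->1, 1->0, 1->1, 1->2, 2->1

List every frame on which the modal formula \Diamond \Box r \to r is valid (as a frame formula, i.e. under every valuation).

F2, F4

Frame correspondent (Sahlqvist): \forall x \forall y (Rxy \to Ryx) — i.e. symmetry.
F1: fails — Ryx but not Rxy.
F2: satisfies the condition.
F3: fails — Rus but not Rsu.
F4: satisfies the condition.
Valid on: F2, F4.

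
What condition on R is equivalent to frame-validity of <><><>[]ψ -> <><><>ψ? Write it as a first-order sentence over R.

This is a Sahlqvist (Geach-type) schema ◇^3□^1ψ → □^0◇^3ψ.
First-order correspondent: forall x forall y (x R^3 y -> exists w (yRw & x R^3 w)).

forall x forall y (x R^3 y -> exists w (yRw & x R^3 w))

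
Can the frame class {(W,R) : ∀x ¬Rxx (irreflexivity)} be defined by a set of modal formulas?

Modal frame validity is preserved under surjective bounded morphisms.
The 5-cycle (worlds w0,w1,w2,w3,w4 with w0→w1→w2→w3→w4→w0) is irreflexive, and the map sending every world to a single reflexive point • is a surjective bounded morphism (forth: every edge maps to (•,•); back: every world has a successor). So any modal formula valid on the 5-cycle is also valid on the reflexive point, which is not irreflexive.
So the class is not modally definable.

No — not modally definable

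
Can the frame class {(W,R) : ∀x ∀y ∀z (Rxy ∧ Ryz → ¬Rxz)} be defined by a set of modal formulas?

No — not modally definable

If a class were modally definable it would be closed under surjective bounded morphisms (Goldblatt–Thomason).
The 7-cycle (worlds 0,1,2,3,4,5,6 with 0→1→2→3→4→5→6→0) is intransitive. Mapping every world to a single reflexive point • is a surjective bounded morphism; the reflexive point is not intransitive (R••∧R•• but R••).
So the class is not modally definable.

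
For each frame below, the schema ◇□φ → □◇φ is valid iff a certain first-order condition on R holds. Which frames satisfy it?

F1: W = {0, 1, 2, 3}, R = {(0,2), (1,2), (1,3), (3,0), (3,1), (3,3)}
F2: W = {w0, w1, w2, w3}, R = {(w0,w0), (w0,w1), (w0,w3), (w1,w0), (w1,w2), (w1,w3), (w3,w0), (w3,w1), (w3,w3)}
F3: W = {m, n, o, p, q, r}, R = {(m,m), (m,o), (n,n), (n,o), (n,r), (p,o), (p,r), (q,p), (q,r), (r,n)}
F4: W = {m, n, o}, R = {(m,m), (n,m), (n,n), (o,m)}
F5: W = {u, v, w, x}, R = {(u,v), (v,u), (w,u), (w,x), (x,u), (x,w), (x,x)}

The schema corresponds to convergence: ∀x ∀y ∀z (Rxy ∧ Rxz → ∃w (Ryw ∧ Rzw)).
F1: fails — R02 and R02 but 2 and 2 have no common successor.
F2: fails — Rw1w2 and Rw1w2 but w2 and w2 have no common successor.
F3: fails — Rmo and Rmo but o and o have no common successor.
F4: condition met.
F5: fails — Rwu and Rwx but u and x have no common successor.
Valid on: F4.

F4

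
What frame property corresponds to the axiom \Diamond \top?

This schema is equivalent to the D axiom □ψ → ◇ψ.
Its frame correspondent is seriality — \forall x \exists y Rxy.

seriality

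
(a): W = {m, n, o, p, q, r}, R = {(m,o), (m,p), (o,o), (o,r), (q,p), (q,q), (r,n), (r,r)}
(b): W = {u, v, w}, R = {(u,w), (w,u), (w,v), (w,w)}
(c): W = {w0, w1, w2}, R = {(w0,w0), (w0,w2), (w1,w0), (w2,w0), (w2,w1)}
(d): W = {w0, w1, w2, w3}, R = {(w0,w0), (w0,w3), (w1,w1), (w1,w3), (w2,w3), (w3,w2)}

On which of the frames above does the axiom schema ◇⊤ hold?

(c), (d)

This is the axiom for seriality; its first-order frame correspondent is ∀x ∃y Rxy.
(a): fails — world n has no successor.
(b): fails — world v has no successor.
(c): holds.
(d): holds.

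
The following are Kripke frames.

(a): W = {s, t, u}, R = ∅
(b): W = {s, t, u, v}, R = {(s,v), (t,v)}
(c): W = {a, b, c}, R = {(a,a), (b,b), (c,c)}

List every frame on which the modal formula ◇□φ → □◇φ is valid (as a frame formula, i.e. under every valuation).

Frame correspondent (Sahlqvist): ∀x ∀y ∀z (Rxy ∧ Rxz → ∃w (Ryw ∧ Rzw)) — i.e. convergence.
(a): satisfies the condition.
(b): fails — Rsv and Rsv but v and v have no common successor.
(c): satisfies the condition.

(a), (c)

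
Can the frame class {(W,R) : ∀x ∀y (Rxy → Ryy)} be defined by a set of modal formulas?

The condition is shift-reflexivity. A defining modal formula is □(□r → r).
Suppose □(□r→r) is valid. Take Rxy and set V(r)={w : Ryw}. Then at y, □r holds; since □(□r→r) at x, □r→r at y, so r at y, i.e. Ryy.

Definable; □(□r → r) defines it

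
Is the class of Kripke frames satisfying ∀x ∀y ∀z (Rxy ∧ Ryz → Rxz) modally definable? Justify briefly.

This is a Sahlqvist condition; the 4 axiom □p → □□p defines it.
Suppose □p→□□p is valid. Take Rxy, Ryz and set V(p)={w : Rxw}. Then □p at x, so □□p at x, so □p at y, so p at z, i.e. Rxz.

Yes — defined by □p → □□p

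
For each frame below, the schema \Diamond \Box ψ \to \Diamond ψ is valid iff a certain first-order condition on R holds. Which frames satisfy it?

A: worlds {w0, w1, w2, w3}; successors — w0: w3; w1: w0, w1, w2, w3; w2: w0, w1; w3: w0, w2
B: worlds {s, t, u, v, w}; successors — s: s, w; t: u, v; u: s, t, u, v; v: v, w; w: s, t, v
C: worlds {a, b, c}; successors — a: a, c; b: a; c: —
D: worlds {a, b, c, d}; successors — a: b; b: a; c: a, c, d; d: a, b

The schema corresponds to a generalized confluence (Geach) condition: \forall x \forall y (xRy \to \exists w (yRw \wedge xRw)).
A: fails — w0Rw3 but no w with w3Rw and w0Rw.
B: condition met.
C: fails — aRc but no w with cRw and aRw.
D: fails — aRb but no w with bRw and aRw.

B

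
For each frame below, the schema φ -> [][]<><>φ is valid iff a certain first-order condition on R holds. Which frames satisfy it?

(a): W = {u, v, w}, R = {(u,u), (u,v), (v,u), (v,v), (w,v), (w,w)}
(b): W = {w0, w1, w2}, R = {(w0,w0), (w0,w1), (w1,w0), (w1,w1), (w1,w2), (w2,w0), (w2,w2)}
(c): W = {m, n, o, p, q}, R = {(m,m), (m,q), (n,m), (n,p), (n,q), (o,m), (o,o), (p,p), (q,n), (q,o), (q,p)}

(b)

The schema corresponds to a generalized confluence (Geach) condition: forall x forall z (x R^2 z -> exists w (x = w & z R^2 w)).
(a): fails — wR²u but no t with w=t and uR²t.
(b): holds.
(c): fails — mR²p but no w with m=w and pR²w.
Valid on: (b).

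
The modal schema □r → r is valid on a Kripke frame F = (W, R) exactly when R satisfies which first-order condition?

reflexivity: ∀x Rxx

Suppose □r→r is valid. At any x set V(r)={w : Rxw}. Then □r holds at x, so r holds at x, i.e. Rxx.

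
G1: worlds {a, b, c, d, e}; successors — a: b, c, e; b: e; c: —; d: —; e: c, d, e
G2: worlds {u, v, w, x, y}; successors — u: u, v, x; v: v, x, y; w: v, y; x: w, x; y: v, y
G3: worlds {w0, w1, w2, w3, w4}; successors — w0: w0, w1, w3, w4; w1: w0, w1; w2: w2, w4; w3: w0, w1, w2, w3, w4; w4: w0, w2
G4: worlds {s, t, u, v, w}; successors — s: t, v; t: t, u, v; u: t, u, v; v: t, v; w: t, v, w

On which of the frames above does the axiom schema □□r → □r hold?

G2, G3, G4

The schema corresponds to density: ∀x ∀y (Rxy → ∃z (Rxz ∧ Rzy)).
G1: fails — Rab but no z with Raz and Rzb.
G2: condition met.
G3: condition met.
G4: condition met.
Valid on: G2, G3, G4.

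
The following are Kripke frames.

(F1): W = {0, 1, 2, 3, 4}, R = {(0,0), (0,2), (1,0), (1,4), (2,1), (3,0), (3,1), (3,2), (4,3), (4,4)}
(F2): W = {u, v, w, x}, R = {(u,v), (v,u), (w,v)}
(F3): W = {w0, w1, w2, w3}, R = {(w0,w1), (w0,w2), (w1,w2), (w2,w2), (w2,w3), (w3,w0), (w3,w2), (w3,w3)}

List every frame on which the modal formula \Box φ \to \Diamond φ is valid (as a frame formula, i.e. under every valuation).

(F1), (F3)

This is the axiom for seriality; its first-order frame correspondent is \forall x \exists y Rxy.
(F1): holds.
(F2): fails — world x has no successor.
(F3): holds.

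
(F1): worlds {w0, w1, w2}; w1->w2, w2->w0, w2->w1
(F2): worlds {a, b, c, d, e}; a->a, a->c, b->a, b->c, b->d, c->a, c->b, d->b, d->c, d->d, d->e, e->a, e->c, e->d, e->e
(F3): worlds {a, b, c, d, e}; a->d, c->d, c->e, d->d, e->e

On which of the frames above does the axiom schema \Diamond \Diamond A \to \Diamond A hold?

The schema corresponds to a generalized confluence (Geach) condition: \forall x \forall y (x R^2 y \to \exists w (y = w \wedge xRw)).
(F1): fails — w1R²w0 but no w with w0=w and w1Rw.
(F2): fails — aR²b but no w with b=w and aRw.
(F3): ✓.

(F3)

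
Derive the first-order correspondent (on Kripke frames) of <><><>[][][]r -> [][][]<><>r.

forall x forall y forall z ((x R^3 y & x R^3 z) -> exists w (y R^3 w & z R^2 w))

This is a Sahlqvist (Geach-type) schema ◇^3□^3r → □^3◇^2r.
First-order correspondent: forall x forall y forall z ((x R^3 y & x R^3 z) -> exists w (y R^3 w & z R^2 w)).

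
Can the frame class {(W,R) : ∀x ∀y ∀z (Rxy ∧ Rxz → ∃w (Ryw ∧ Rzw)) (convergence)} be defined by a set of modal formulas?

Yes — defined by ◇□p → □◇p

The condition is convergence. A defining modal formula is ◇□p → □◇p.
Suppose ◇□p→□◇p is valid. Take Rxy, Rxz and set V(p)={w : Ryw}. Then □p at y so ◇□p at x, so □◇p at x, so ◇p at z, giving w with Rzw and Ryw.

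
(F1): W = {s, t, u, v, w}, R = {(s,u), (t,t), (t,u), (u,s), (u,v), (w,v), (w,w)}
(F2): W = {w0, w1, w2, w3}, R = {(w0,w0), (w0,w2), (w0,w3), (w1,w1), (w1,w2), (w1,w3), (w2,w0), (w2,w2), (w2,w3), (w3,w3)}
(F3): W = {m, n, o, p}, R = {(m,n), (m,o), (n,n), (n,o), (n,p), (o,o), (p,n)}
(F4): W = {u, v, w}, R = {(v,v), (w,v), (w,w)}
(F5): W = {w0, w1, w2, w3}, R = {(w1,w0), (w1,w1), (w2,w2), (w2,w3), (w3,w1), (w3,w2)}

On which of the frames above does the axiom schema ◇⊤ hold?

(F2), (F3)

The schema corresponds to seriality: ∀x ∃y Rxy.
(F1): fails — world v has no successor.
(F2): ✓.
(F3): ✓.
(F4): fails — world u has no successor.
(F5): fails — world w0 has no successor.
Valid on: (F2), (F3).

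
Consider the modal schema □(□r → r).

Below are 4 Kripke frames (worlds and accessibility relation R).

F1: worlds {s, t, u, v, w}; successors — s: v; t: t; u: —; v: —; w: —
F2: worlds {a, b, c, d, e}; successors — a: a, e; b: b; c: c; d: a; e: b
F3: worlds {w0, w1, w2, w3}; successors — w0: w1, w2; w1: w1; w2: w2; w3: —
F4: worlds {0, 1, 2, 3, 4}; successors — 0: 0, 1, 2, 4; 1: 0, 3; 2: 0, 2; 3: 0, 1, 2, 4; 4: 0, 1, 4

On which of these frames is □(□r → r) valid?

The schema corresponds to shift-reflexivity: ∀x ∀y (Rxy → Ryy).
F1: fails — Rsv but not Rvv.
F2: fails — Rae but not Ree.
F3: ✓.
F4: fails — R31 but not R11.

F3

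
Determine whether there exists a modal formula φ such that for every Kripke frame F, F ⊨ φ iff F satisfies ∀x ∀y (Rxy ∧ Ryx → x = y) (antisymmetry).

Any modally definable frame class is closed under surjective bounded morphisms.
The 4-cycle (worlds a,b,c,d with a→b→c→d→a) is antisymmetric. Sending even-indexed worlds to a and odd-indexed worlds to b is a surjective bounded morphism onto the two-world frame with a↔b, which is not antisymmetric.
So no modal formula (or set of formulas) defines exactly the antisymmetric frames.

Not modally definable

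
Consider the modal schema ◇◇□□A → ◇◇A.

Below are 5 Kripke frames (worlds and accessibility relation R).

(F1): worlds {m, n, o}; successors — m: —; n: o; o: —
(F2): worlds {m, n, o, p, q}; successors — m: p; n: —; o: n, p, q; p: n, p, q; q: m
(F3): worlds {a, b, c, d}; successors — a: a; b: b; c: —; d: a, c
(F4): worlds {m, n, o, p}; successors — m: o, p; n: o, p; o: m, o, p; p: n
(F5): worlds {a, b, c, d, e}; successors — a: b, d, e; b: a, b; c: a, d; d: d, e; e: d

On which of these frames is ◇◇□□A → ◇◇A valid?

(F1), (F3), (F4), (F5)

The schema corresponds to a generalized confluence (Geach) condition: ∀x ∀y (xR²y → ∃w (yR²w ∧ xR²w)).
(F1): condition met.
(F2): fails — mR²n but no w with nR²w and mR²w.
(F3): condition met.
(F4): condition met.
(F5): condition met.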